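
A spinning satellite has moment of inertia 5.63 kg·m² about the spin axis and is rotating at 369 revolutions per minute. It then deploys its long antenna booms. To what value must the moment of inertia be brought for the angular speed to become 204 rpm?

I₂ ≈ 10.2 kg·m²

No external torque acts about the spin axis, so angular momentum is conserved.
I₂ = I₁ω₁ / ω₂ = (5.63)(369) / (204) = 10.18 kg·m².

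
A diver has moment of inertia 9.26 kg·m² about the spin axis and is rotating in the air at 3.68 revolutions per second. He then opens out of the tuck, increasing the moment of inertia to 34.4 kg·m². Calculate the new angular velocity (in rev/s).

Angular momentum about the spin axis is conserved since the torque about it is zero.
ω₂ = I₁ω₁ / I₂ = (9.260)(3.68 rev/s) / (34.40) = 0.9906 rev/s.

ω₂ ≈ 0.991 rev/s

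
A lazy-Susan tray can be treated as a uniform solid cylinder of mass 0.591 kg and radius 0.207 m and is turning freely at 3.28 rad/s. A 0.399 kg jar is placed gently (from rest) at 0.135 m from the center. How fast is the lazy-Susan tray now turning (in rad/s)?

ω_f ≈ 2.08 rad/s

No external torque acts about the center; L_before = L_after.
I_p = ½(0.591)(0.207)² = 0.01266 kg·m².
Added inertia Σmr² = (0.399)(0.135)² = 0.007272 kg·m²; I_f = 0.01266 + 0.007272 = 0.01993 kg·m².
ω_f = I_p ω_i / I_f = (0.01266)(3.28) / 0.01993 = 2.083 rad/s.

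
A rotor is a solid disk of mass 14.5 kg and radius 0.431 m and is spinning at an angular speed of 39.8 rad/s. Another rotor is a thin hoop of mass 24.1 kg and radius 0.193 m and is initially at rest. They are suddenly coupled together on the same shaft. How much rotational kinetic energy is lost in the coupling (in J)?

No external torque acts about the common axis, so total angular momentum is conserved.
Moments of inertia: I_A = ½(14.5)(0.431)² = 1.347 kg·m²; I_B = (24.1)(0.193)² = 0.8977 kg·m².
Taking A's sense as positive: L = (1.347)(39.8) = 53.60 kg·m²·rad/s.
Combined I = 1.347 + 0.8977 = 2.244 kg·m².
ω_f = L / I = 53.60 / 2.244 = 23.88 rad/s.
KE_i = ½ΣIω² = 1067 J; KE_f = ½(2.244)(23.88)² = 640.0 J.

ΔKE lost ≈ 427 J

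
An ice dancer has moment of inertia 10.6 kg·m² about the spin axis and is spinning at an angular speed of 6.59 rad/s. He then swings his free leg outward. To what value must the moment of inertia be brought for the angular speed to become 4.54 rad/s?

I₂ ≈ 15.4 kg·m²

Angular momentum about the spin axis is conserved since the torque about it is zero.
I₂ = I₁ω₁ / ω₂ = (10.6)(6.59) / (4.54) = 15.39 kg·m².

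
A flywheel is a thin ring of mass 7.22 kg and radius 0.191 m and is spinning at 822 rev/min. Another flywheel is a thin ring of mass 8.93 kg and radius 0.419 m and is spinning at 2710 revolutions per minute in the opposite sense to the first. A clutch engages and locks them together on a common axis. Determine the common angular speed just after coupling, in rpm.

The coupling torques are internal; angular momentum about the shared axis is conserved.
Moments of inertia: I_A = (7.22)(0.191)² = 0.2634 kg·m²; I_B = (8.93)(0.419)² = 1.568 kg·m².
Taking A's sense as positive: L = (0.2634)(822) − (1.568)(2710) = -4032 kg·m²·rpm.
Combined I = 0.2634 + 1.568 = 1.831 kg·m².
ω_f = L / I = -4032 / 1.831 = -2202 rpm.

|ω_f| ≈ 2200 rpm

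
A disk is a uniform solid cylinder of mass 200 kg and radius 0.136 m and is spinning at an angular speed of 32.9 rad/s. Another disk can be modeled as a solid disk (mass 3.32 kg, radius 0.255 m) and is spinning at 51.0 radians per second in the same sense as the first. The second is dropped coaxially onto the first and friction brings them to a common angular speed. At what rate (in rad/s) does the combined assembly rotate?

|ω_f| ≈ 33.9 rad/s

No external torque acts about the common axis, so total angular momentum is conserved.
Moments of inertia: I_A = ½(200)(0.136)² = 1.850 kg·m²; I_B = ½(3.32)(0.255)² = 0.1079 kg·m².
Taking A's sense as positive: L = (1.850)(32.9) + (0.1079)(51.0) = 66.36 kg·m²·rad/s.
Combined I = 1.850 + 0.1079 = 1.958 kg·m².
ω_f = L / I = 66.36 / 1.958 = 33.90 rad/s.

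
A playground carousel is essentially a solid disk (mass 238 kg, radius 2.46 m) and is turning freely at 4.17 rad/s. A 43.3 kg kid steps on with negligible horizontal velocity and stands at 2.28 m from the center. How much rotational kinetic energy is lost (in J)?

The added mass arrives with no angular momentum about the center, and any external torque about the center is negligible, so the system's angular momentum is conserved.
I_p = ½(238)(2.46)² = 720.1 kg·m².
Added inertia Σmr² = (43.3)(2.28)² = 225.1 kg·m²; I_f = 720.1 + 225.1 = 945.2 kg·m².
ω_f = I_p ω_i / I_f = (720.1)(4.17) / 945.2 = 3.177 rad/s.
KE_i = ½(720.1)(4.170 rad/s)² = 6261 J; KE_f = ½(945.2)(3.177)² = 4770 J.

energy lost ≈ 1490 J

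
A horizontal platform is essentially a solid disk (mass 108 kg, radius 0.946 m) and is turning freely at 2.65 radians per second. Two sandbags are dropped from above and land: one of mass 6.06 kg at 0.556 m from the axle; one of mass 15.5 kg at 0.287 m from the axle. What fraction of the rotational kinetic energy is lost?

fraction ≈ 0.0612

The added mass arrives with no angular momentum about the axle, and any external torque about the axle is negligible, so the system's angular momentum is conserved.
I_p = ½(108)(0.946)² = 48.33 kg·m².
Added inertia Σmr² = (6.06)(0.556)² + (15.5)(0.287)² = 3.150 kg·m²; I_f = 48.33 + 3.150 = 51.48 kg·m².
ω_f = I_p ω_i / I_f = (48.33)(2.65) / 51.48 = 2.488 rad/s.
KE_i = ½(48.33)(2.650 rad/s)² = 169.7 J; KE_f = ½(51.48)(2.488)² = 159.3 J.
Fraction lost = 0.06120.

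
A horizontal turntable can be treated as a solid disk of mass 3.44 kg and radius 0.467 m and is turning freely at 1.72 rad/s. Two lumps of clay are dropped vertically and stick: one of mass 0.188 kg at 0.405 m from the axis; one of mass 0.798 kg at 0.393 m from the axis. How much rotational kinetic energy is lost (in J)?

The added mass arrives with no angular momentum about the axis, and any external torque about the axis is negligible, so the system's angular momentum is conserved.
I_p = ½(3.44)(0.467)² = 0.3751 kg·m².
Added inertia Σmr² = (0.188)(0.405)² + (0.798)(0.393)² = 0.1541 kg·m²; I_f = 0.3751 + 0.1541 = 0.5292 kg·m².
ω_f = I_p ω_i / I_f = (0.3751)(1.72) / 0.5292 = 1.219 rad/s.
KE_i = ½(0.3751)(1.720 rad/s)² = 0.5549 J; KE_f = ½(0.5292)(1.219)² = 0.3933 J.

energy lost ≈ 0.162 J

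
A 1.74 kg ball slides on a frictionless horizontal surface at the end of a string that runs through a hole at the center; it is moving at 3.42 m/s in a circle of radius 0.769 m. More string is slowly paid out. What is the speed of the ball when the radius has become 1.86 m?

Central (radial) force ⇒ zero torque about the center ⇒ m v r is constant.
v₂ = v₁ r₁ / r₂ = (3.42)(0.769) / (1.86) = 1.414 m/s.

v₂ ≈ 1.41 m/s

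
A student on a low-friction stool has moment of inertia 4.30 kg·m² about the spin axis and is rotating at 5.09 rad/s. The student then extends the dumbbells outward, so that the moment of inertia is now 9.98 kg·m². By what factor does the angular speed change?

ω₂/ω₁ ≈ 0.431

No external torque acts about the spin axis, so angular momentum is conserved.
ω₂/ω₁ = I₁/I₂ = 4.300 / 9.980 = 0.4309.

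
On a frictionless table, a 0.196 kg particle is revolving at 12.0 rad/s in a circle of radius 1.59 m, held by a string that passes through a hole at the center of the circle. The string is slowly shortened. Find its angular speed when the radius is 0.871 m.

The constraining force is radial, so m r² ω about the center is conserved.
ω₂ = ω₁ (r₁/r₂)² = (12.0)(1.59/0.871)² = 39.99 rad/s.

ω₂ ≈ 40.0 rad/s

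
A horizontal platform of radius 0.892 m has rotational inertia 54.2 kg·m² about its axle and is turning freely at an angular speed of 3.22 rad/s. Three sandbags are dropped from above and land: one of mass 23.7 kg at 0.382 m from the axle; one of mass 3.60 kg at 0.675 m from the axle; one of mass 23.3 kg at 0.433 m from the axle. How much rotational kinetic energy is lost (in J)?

energy lost ≈ 41.8 J

No external torque acts about the axle; L_before = L_after.
Added inertia Σmr² = (23.7)(0.382)² + (3.60)(0.675)² + (23.3)(0.433)² = 9.467 kg·m²; I_f = 54.20 + 9.467 = 63.67 kg·m².
ω_f = I_p ω_i / I_f = (54.20)(3.22) / 63.67 = 2.741 rad/s.
KE_i = ½(54.20)(3.220 rad/s)² = 281.0 J; KE_f = ½(63.67)(2.741)² = 239.2 J.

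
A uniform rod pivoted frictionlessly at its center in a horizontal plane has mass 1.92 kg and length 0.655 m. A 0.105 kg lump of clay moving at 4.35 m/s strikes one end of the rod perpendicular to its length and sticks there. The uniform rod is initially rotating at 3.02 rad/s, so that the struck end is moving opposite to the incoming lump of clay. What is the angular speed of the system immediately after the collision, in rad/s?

About the pivot the impulsive forces during the collision are internal, so angular momentum about that axis is conserved.
I_p = (1/12)(1.92)(0.655)² = 0.06864 kg·m². Taking the sense of the lump of clay's angular momentum as positive, L_{lump} = m v R = (0.105)(4.35)(0.655/2) = 0.1496 kg·m²/s.
L_i = −I_p ω_p + m v R = −(0.06864)(3.02) + 0.1496 = -0.05772 kg·m²/s.
After sticking, I_f = I_p + m R² = 0.06864 + (0.105)(0.655/2)² = 0.07991 kg·m².
ω_f = L_i / I_f = -0.05772 / 0.07991 = -0.7223 rad/s.

|ω_f| ≈ 0.722 rad/s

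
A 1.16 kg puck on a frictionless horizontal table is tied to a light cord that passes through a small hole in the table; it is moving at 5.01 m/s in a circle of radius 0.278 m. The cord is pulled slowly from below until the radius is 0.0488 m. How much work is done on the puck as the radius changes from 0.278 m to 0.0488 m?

The only horizontal force on the mass is along the cord (radial), so it exerts no torque about the hole and angular momentum m v r is conserved.
v₂ = v₁ r₁ / r₂ = (5.01)(0.278) / (0.0488) = 28.54 m/s.
W = ΔKE = ½m(v₂² − v₁²) = 457.9 J.

W ≈ 458 J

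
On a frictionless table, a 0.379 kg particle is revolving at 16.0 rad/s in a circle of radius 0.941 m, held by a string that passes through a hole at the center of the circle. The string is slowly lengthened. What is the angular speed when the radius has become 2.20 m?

ω₂ ≈ 2.93 rad/s

No torque about the axis ⇒ m r₁² ω₁ = m r₂² ω₂.
ω₂ = ω₁ (r₁/r₂)² = (16.0)(0.941/2.20)² = 2.927 rad/s.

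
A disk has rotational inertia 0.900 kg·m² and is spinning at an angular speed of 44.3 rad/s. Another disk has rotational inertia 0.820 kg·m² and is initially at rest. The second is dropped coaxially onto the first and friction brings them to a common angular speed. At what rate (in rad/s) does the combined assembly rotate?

|ω_f| ≈ 23.2 rad/s

No external torque acts about the common axis, so total angular momentum is conserved.
Taking A's sense as positive: L = (0.9000)(44.3) = 39.87 kg·m²·rad/s.
Combined I = 0.9000 + 0.8200 = 1.720 kg·m².
ω_f = L / I = 39.87 / 1.720 = 23.18 rad/s.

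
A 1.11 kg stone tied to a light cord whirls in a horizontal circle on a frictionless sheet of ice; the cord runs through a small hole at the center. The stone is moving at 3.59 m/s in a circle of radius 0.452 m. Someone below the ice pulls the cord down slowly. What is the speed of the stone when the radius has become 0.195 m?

v₂ ≈ 8.32 m/s

The only horizontal force on the mass is along the cord (radial), so it exerts no torque about the hole and angular momentum m v r is conserved.
v₂ = v₁ r₁ / r₂ = (3.59)(0.452) / (0.195) = 8.321 m/s.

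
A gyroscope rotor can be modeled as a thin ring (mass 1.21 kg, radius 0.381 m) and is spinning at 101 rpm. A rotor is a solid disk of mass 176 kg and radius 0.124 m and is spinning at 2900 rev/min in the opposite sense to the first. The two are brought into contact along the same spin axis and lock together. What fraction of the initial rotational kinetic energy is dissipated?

fraction ≈ 0.123

The coupling torques are internal; angular momentum about the shared axis is conserved.
Moments of inertia: I_A = (1.21)(0.381)² = 0.1756 kg·m²; I_B = ½(176)(0.124)² = 1.353 kg·m².
Taking A's sense as positive: L = (0.1756)(101) − (1.353)(2900) = -3906 kg·m²·rpm.
Combined I = 0.1756 + 1.353 = 1.529 kg·m².
ω_f = L / I = -3906 / 1.529 = -2555 rpm.
KE_i = ½ΣIω² = 62400 J; KE_f = ½(1.529)(267.6)² = 54730 J.
Fraction dissipated = (KE_i − KE_f)/KE_i = 0.1230.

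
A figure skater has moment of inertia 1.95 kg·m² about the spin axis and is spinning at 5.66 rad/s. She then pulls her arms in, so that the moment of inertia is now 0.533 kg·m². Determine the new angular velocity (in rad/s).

No external torque acts about the spin axis, so angular momentum is conserved.
ω₂ = I₁ω₁ / I₂ = (1.950)(5.66 rad/s) / (0.5330) = 20.71 rad/s.

ω₂ ≈ 20.7 rad/s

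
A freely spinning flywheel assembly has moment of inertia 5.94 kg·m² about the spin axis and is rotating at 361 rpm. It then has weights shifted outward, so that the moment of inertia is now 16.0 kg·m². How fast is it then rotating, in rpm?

ω₂ ≈ 134 rpm

With no external torque about the axis, L is conserved: I₁ω₁ = I₂ω₂.
ω₂ = I₁ω₁ / I₂ = (5.940)(361 rpm) / (16.00) = 134.0 rpm.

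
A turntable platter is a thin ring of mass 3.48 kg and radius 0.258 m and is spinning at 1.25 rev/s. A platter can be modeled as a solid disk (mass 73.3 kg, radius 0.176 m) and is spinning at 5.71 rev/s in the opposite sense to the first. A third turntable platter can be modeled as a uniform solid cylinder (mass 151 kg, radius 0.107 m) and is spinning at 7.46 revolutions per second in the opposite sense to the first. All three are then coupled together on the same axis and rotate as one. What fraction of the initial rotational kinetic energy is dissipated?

fraction ≈ 0.162

No external torque acts about the common axis, so total angular momentum is conserved.
Moments of inertia: I_A = (3.48)(0.258)² = 0.2316 kg·m²; I_B = ½(73.3)(0.176)² = 1.135 kg·m²; I_C = ½(151)(0.107)² = 0.8644 kg·m².
Taking A's sense as positive: L = (0.2316)(1.25) − (1.135)(5.71) − (0.8644)(7.46) = -12.64 kg·m²·rev/s.
Combined I = 0.2316 + 1.135 + 0.8644 = 2.231 kg·m².
ω_f = L / I = -12.64 / 2.231 = -5.665 rev/s.
KE_i = ½ΣIω² = 1687 J; KE_f = ½(2.231)(35.60)² = 1414 J.
Fraction dissipated = (KE_i − KE_f)/KE_i = 0.1622.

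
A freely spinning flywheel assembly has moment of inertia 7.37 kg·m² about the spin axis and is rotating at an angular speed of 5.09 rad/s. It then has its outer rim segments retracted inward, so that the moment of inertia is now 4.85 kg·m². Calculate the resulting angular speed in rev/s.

ω₂ ≈ 1.23 rev/s

With no external torque about the axis, L is conserved: I₁ω₁ = I₂ω₂.
ω₂ = I₁ω₁ / I₂ = (7.370)(5.09 rad/s) / (4.850) = 7.735 rad/s = 1.231 rev/s.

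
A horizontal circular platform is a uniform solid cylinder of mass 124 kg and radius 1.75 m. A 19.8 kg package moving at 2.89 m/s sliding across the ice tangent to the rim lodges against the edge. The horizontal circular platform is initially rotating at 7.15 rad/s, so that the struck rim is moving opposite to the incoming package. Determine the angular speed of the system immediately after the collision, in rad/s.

|ω_f| ≈ 5.02 rad/s

The axle reaction passes through the central axle and exerts no torque about it; angular momentum about the central axle is conserved through the impact.
I_p = ½(124)(1.75)² = 189.9 kg·m². Taking the sense of the package's angular momentum as positive, L_{package} = m v R = (19.8)(2.89)(1.75) = 100.1 kg·m²/s.
L_i = −I_p ω_p + m v R = −(189.9)(7.15) + 100.1 = -1257 kg·m²/s.
After sticking, I_f = I_p + m R² = 189.9 + (19.8)(1.75)² = 250.5 kg·m².
ω_f = L_i / I_f = -1257 / 250.5 = -5.020 rad/s.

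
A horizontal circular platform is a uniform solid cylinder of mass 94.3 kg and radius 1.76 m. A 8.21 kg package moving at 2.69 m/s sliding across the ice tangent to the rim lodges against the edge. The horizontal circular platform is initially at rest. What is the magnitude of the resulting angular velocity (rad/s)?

The axle reaction passes through the central axle and exerts no torque about it; angular momentum about the central axle is conserved through the impact.
I_p = ½(94.3)(1.76)² = 146.1 kg·m². Taking the sense of the package's angular momentum as positive, L_{package} = m v R = (8.21)(2.69)(1.76) = 38.87 kg·m²/s.
L_i = 0 + 38.87 = 38.87 kg·m²/s.
After sticking, I_f = I_p + m R² = 146.1 + (8.21)(1.76)² = 171.5 kg·m².
ω_f = L_i / I_f = 38.87 / 171.5 = 0.2267 rad/s.

|ω_f| ≈ 0.227 rad/s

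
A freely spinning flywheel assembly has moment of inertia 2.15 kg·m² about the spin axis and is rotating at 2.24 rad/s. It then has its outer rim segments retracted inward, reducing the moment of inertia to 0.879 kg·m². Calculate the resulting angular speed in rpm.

With no external torque about the axis, L is conserved: I₁ω₁ = I₂ω₂.
ω₂ = I₁ω₁ / I₂ = (2.150)(2.24 rad/s) / (0.8790) = 5.479 rad/s = 52.32 rpm.

ω₂ ≈ 52.3 rpm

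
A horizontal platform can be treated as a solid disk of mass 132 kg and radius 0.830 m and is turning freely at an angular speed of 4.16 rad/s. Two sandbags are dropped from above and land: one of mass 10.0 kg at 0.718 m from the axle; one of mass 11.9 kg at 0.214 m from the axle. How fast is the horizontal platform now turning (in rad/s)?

The added mass arrives with no angular momentum about the axle, and any external torque about the axle is negligible, so the system's angular momentum is conserved.
I_p = ½(132)(0.830)² = 45.47 kg·m².
Added inertia Σmr² = (10.0)(0.718)² + (11.9)(0.214)² = 5.700 kg·m²; I_f = 45.47 + 5.700 = 51.17 kg·m².
ω_f = I_p ω_i / I_f = (45.47)(4.16) / 51.17 = 3.697 rad/s.

ω_f ≈ 3.70 rad/s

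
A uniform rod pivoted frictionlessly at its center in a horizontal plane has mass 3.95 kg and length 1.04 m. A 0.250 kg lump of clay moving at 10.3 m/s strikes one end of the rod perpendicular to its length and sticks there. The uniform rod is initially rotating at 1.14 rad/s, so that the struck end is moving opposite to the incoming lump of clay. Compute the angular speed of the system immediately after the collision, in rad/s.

|ω_f| ≈ 2.20 rad/s

About the pivot the impulsive forces during the collision are internal, so angular momentum about that axis is conserved.
I_p = (1/12)(3.95)(1.04)² = 0.3560 kg·m². Taking the sense of the lump of clay's angular momentum as positive, L_{lump} = m v R = (0.250)(10.3)(1.04/2) = 1.339 kg·m²/s.
L_i = −I_p ω_p + m v R = −(0.3560)(1.14) + 1.339 = 0.9331 kg·m²/s.
After sticking, I_f = I_p + m R² = 0.3560 + (0.250)(1.04/2)² = 0.4236 kg·m².
ω_f = L_i / I_f = 0.9331 / 0.4236 = 2.203 rad/s.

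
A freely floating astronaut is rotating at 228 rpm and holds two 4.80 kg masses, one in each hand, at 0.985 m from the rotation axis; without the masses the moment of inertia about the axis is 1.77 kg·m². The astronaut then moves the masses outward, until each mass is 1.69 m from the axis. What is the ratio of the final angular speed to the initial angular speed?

ω₂/ω₁ ≈ 0.380

No external torque acts about the spin axis, so angular momentum is conserved.
I₁ = 1.77 + 2(4.80)(0.985)² = 11.08 kg·m²; I₂ = 1.77 + 2(4.80)(1.69)² = 29.19 kg·m².
ω₂/ω₁ = I₁/I₂ = 11.08 / 29.19 = 0.3797.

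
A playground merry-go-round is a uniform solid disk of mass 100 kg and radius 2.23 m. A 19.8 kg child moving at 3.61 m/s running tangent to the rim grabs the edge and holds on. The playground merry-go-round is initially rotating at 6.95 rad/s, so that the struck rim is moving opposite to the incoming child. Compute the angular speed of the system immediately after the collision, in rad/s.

|ω_f| ≈ 4.52 rad/s

The axle reaction passes through the axle and exerts no torque about it; angular momentum about the axle is conserved through the impact.
I_p = ½(100)(2.23)² = 248.6 kg·m². Taking the sense of the child's angular momentum as positive, L_{child} = m v R = (19.8)(3.61)(2.23) = 159.4 kg·m²/s.
L_i = −I_p ω_p + m v R = −(248.6)(6.95) + 159.4 = -1569 kg·m²/s.
After sticking, I_f = I_p + m R² = 248.6 + (19.8)(2.23)² = 347.1 kg·m².
ω_f = L_i / I_f = -1569 / 347.1 = -4.519 rad/s.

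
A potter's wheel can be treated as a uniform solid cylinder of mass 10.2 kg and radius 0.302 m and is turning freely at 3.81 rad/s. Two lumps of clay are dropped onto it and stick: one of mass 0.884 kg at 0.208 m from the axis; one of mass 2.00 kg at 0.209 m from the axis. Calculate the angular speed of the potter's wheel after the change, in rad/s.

The added mass arrives with no angular momentum about the axis, and any external torque about the axis is negligible, so the system's angular momentum is conserved.
I_p = ½(10.2)(0.302)² = 0.4651 kg·m².
Added inertia Σmr² = (0.884)(0.208)² + (2.00)(0.209)² = 0.1256 kg·m²; I_f = 0.4651 + 0.1256 = 0.5907 kg·m².
ω_f = I_p ω_i / I_f = (0.4651)(3.81) / 0.5907 = 3.000 rad/s.

ω_f ≈ 3.00 rad/s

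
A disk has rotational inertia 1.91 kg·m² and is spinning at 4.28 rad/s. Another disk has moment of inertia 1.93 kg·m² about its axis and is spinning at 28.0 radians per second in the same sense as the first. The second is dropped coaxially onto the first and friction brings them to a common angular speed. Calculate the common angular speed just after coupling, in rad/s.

The coupling torques are internal; angular momentum about the shared axis is conserved.
Taking A's sense as positive: L = (1.910)(4.28) + (1.930)(28.0) = 62.21 kg·m²·rad/s.
Combined I = 1.910 + 1.930 = 3.840 kg·m².
ω_f = L / I = 62.21 / 3.840 = 16.20 rad/s.

|ω_f| ≈ 16.2 rad/s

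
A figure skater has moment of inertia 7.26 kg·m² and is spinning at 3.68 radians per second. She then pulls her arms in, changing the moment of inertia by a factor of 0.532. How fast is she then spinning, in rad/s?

No external torque acts about the spin axis, so angular momentum is conserved.
I₂ = 0.532 × 7.26 = 3.862 kg·m².
ω₂ = I₁ω₁ / I₂ = (7.260)(3.68 rad/s) / (3.862) = 6.917 rad/s.

ω₂ ≈ 6.92 rad/s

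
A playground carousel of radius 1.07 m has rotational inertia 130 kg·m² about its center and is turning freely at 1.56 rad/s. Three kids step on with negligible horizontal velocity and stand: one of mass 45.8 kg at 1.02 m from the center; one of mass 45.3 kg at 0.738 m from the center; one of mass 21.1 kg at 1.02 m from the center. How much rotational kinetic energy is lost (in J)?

energy lost ≈ 66.5 J

The added mass arrives with no angular momentum about the center, and any external torque about the center is negligible, so the system's angular momentum is conserved.
Added inertia Σmr² = (45.8)(1.02)² + (45.3)(0.738)² + (21.1)(1.02)² = 94.28 kg·m²; I_f = 130.0 + 94.28 = 224.3 kg·m².
ω_f = I_p ω_i / I_f = (130.0)(1.56) / 224.3 = 0.9042 rad/s.
KE_i = ½(130.0)(1.560 rad/s)² = 158.2 J; KE_f = ½(224.3)(0.9042)² = 91.69 J.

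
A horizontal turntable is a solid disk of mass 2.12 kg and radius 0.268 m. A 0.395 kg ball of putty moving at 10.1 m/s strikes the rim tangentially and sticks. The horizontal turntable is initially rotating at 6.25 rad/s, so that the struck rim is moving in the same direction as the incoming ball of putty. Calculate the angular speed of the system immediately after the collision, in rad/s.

About the axle the impulsive forces during the collision are internal, so angular momentum about that axis is conserved.
I_p = ½(2.12)(0.268)² = 0.07613 kg·m². Taking the sense of the ball of putty's angular momentum as positive, L_{ball} = m v R = (0.395)(10.1)(0.268) = 1.069 kg·m²/s.
L_i = +I_p ω_p + m v R = +(0.07613)(6.25) + 1.069 = 1.545 kg·m²/s.
After sticking, I_f = I_p + m R² = 0.07613 + (0.395)(0.268)² = 0.1045 kg·m².
ω_f = L_i / I_f = 1.545 / 0.1045 = 14.78 rad/s.

|ω_f| ≈ 14.8 rad/s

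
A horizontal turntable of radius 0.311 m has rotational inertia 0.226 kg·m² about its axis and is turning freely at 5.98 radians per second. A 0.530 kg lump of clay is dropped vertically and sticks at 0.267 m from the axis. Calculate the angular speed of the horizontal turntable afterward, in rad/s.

ω_f ≈ 5.12 rad/s

The added mass arrives with no angular momentum about the axis, and any external torque about the axis is negligible, so the system's angular momentum is conserved.
Added inertia Σmr² = (0.530)(0.267)² = 0.03778 kg·m²; I_f = 0.2260 + 0.03778 = 0.2638 kg·m².
ω_f = I_p ω_i / I_f = (0.2260)(5.98) / 0.2638 = 5.123 rad/s.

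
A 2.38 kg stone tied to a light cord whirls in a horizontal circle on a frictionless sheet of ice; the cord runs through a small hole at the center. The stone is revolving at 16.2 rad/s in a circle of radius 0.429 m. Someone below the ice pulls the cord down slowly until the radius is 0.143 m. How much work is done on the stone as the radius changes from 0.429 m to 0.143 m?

W ≈ 460 J

The constraining force is radial, so m r² ω about the center is conserved.
ω₂ = ω₁ (r₁/r₂)² = (16.2)(0.429/0.143)² = 145.8 rad/s.
W = ΔKE = ½m(v₂² − v₁²) = 459.8 J.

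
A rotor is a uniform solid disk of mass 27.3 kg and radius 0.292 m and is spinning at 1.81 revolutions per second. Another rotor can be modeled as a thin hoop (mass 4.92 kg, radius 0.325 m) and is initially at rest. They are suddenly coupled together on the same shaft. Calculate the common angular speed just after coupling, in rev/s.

The coupling torques are internal; angular momentum about the shared axis is conserved.
Moments of inertia: I_A = ½(27.3)(0.292)² = 1.164 kg·m²; I_B = (4.92)(0.325)² = 0.5197 kg·m².
Taking A's sense as positive: L = (1.164)(1.81) = 2.107 kg·m²·rev/s.
Combined I = 1.164 + 0.5197 = 1.684 kg·m².
ω_f = L / I = 2.107 / 1.684 = 1.251 rev/s.

|ω_f| ≈ 1.25 rev/s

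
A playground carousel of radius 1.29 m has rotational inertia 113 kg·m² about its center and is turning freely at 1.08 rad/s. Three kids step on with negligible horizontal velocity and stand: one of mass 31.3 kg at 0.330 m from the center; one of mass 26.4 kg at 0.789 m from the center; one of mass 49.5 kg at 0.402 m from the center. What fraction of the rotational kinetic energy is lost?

fraction ≈ 0.198

The added mass arrives with no angular momentum about the center, and any external torque about the center is negligible, so the system's angular momentum is conserved.
Added inertia Σmr² = (31.3)(0.330)² + (26.4)(0.789)² + (49.5)(0.402)² = 27.84 kg·m²; I_f = 113.0 + 27.84 = 140.8 kg·m².
ω_f = I_p ω_i / I_f = (113.0)(1.08) / 140.8 = 0.8665 rad/s.
KE_i = ½(113.0)(1.080 rad/s)² = 65.90 J; KE_f = ½(140.8)(0.8665)² = 52.87 J.
Fraction lost = 0.1977.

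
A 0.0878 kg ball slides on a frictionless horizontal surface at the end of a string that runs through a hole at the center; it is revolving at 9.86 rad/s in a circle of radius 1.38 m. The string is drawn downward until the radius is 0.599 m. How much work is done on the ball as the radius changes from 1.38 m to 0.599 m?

W ≈ 35.0 J

No torque about the axis ⇒ m r₁² ω₁ = m r₂² ω₂.
ω₂ = ω₁ (r₁/r₂)² = (9.86)(1.38/0.599)² = 52.33 rad/s.
W = ΔKE = ½m(v₂² − v₁²) = 35.01 J.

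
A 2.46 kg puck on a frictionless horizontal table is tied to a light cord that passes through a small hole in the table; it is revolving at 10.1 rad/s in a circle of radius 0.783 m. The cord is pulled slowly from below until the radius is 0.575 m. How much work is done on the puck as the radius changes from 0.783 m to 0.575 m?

The constraining force is radial, so m r² ω about the center is conserved.
ω₂ = ω₁ (r₁/r₂)² = (10.1)(0.783/0.575)² = 18.73 rad/s.
W = ΔKE = ½m(v₂² − v₁²) = 65.72 J.

W ≈ 65.7 J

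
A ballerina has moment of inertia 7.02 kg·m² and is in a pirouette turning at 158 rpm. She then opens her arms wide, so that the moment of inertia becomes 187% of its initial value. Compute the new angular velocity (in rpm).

ω₂ ≈ 84.5 rpm

Angular momentum about the spin axis is conserved since the torque about it is zero.
I₂ = 1.87 × 7.02 = 13.13 kg·m².
ω₂ = I₁ω₁ / I₂ = (7.020)(158 rpm) / (13.13) = 84.49 rpm.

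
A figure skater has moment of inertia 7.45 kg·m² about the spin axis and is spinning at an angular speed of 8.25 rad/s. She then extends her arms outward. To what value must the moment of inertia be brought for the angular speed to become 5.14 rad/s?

Angular momentum about the spin axis is conserved since the torque about it is zero.
I₂ = I₁ω₁ / ω₂ = (7.45)(8.25) / (5.14) = 11.96 kg·m².

I₂ ≈ 12.0 kg·m²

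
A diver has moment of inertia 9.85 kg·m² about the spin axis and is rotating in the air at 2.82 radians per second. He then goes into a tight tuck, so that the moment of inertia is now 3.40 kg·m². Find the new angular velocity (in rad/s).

Angular momentum about the spin axis is conserved since the torque about it is zero.
ω₂ = I₁ω₁ / I₂ = (9.850)(2.82 rad/s) / (3.400) = 8.170 rad/s.

ω₂ ≈ 8.17 rad/s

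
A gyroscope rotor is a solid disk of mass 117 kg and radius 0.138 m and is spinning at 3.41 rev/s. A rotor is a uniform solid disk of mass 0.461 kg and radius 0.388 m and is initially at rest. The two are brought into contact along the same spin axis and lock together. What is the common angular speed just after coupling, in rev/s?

|ω_f| ≈ 3.31 rev/s

The coupling torques are internal; angular momentum about the shared axis is conserved.
Moments of inertia: I_A = ½(117)(0.138)² = 1.114 kg·m²; I_B = ½(0.461)(0.388)² = 0.03470 kg·m².
Taking A's sense as positive: L = (1.114)(3.41) = 3.799 kg·m²·rev/s.
Combined I = 1.114 + 0.03470 = 1.149 kg·m².
ω_f = L / I = 3.799 / 1.149 = 3.307 rev/s.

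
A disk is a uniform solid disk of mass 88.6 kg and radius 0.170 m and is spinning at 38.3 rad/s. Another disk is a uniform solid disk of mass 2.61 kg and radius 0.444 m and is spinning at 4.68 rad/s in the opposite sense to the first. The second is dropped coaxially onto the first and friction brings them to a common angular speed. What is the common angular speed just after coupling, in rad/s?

No external torque acts about the common axis, so total angular momentum is conserved.
Moments of inertia: I_A = ½(88.6)(0.170)² = 1.280 kg·m²; I_B = ½(2.61)(0.444)² = 0.2573 kg·m².
Taking A's sense as positive: L = (1.280)(38.3) − (0.2573)(4.68) = 47.83 kg·m²·rad/s.
Combined I = 1.280 + 0.2573 = 1.538 kg·m².
ω_f = L / I = 47.83 / 1.538 = 31.11 rad/s.

|ω_f| ≈ 31.1 rad/s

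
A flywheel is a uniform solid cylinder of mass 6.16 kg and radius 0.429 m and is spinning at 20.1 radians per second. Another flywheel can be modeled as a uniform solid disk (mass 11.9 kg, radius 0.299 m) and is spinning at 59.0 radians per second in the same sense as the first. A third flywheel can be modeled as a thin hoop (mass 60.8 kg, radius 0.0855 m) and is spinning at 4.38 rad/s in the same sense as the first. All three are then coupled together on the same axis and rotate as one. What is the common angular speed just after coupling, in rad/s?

|ω_f| ≈ 29.0 rad/s

No external torque acts about the common axis, so total angular momentum is conserved.
Moments of inertia: I_A = ½(6.16)(0.429)² = 0.5668 kg·m²; I_B = ½(11.9)(0.299)² = 0.5319 kg·m²; I_C = (60.8)(0.0855)² = 0.4445 kg·m².
Taking A's sense as positive: L = (0.5668)(20.1) + (0.5319)(59.0) + (0.4445)(4.38) = 44.72 kg·m²·rad/s.
Combined I = 0.5668 + 0.5319 + 0.4445 = 1.543 kg·m².
ω_f = L / I = 44.72 / 1.543 = 28.98 rad/s.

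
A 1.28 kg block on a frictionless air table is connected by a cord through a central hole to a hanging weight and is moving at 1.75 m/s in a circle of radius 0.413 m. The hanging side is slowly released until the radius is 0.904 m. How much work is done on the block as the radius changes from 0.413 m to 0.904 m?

W ≈ -1.55 J

Central (radial) force ⇒ zero torque about the center ⇒ m v r is constant.
v₂ = v₁ r₁ / r₂ = (1.75)(0.413) / (0.904) = 0.7995 m/s.
W = ΔKE = ½m(v₂² − v₁²) = -1.551 J.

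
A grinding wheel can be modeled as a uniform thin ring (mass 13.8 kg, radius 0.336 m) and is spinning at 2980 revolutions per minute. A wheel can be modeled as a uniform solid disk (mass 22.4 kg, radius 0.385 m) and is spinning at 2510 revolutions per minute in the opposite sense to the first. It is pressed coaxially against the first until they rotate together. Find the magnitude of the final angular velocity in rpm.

|ω_f| ≈ 148 rpm

No external torque acts about the common axis, so total angular momentum is conserved.
Moments of inertia: I_A = (13.8)(0.336)² = 1.558 kg·m²; I_B = ½(22.4)(0.385)² = 1.660 kg·m².
Taking A's sense as positive: L = (1.558)(2980) − (1.660)(2510) = 475.8 kg·m²·rpm.
Combined I = 1.558 + 1.660 = 3.218 kg·m².
ω_f = L / I = 475.8 / 3.218 = 147.9 rpm.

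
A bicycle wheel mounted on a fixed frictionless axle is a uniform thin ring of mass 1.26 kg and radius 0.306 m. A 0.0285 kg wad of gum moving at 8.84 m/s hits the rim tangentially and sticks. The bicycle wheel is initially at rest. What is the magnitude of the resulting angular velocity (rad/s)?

The axle reaction passes through the axle and exerts no torque about it; angular momentum about the axle is conserved through the impact.
I_p = (1.26)(0.306)² = 0.1180 kg·m². Taking the sense of the wad of gum's angular momentum as positive, L_{wad} = m v R = (0.0285)(8.84)(0.306) = 0.07709 kg·m²/s.
L_i = 0 + 0.07709 = 0.07709 kg·m²/s.
After sticking, I_f = I_p + m R² = 0.1180 + (0.0285)(0.306)² = 0.1206 kg·m².
ω_f = L_i / I_f = 0.07709 / 0.1206 = 0.6390 rad/s.

|ω_f| ≈ 0.639 rad/s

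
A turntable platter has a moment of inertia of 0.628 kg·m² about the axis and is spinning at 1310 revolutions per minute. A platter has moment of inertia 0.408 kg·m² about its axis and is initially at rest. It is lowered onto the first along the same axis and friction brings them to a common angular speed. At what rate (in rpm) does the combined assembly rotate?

The coupling torques are internal; angular momentum about the shared axis is conserved.
Taking A's sense as positive: L = (0.6280)(1310) = 822.7 kg·m²·rpm.
Combined I = 0.6280 + 0.4080 = 1.036 kg·m².
ω_f = L / I = 822.7 / 1.036 = 794.1 rpm.

|ω_f| ≈ 794 rpm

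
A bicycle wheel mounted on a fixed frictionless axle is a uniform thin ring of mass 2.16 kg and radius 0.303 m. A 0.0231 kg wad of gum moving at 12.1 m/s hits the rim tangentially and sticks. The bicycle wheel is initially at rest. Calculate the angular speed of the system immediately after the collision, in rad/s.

|ω_f| ≈ 0.423 rad/s

About the axle the impulsive forces during the collision are internal, so angular momentum about that axis is conserved.
I_p = (2.16)(0.303)² = 0.1983 kg·m². Taking the sense of the wad of gum's angular momentum as positive, L_{wad} = m v R = (0.0231)(12.1)(0.303) = 0.08469 kg·m²/s.
L_i = 0 + 0.08469 = 0.08469 kg·m²/s.
After sticking, I_f = I_p + m R² = 0.1983 + (0.0231)(0.303)² = 0.2004 kg·m².
ω_f = L_i / I_f = 0.08469 / 0.2004 = 0.4226 rad/s.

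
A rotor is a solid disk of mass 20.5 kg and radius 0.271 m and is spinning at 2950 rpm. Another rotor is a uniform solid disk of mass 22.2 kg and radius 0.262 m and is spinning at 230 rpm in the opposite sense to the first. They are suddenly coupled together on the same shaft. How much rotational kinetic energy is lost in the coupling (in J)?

The coupling torques are internal; angular momentum about the shared axis is conserved.
Moments of inertia: I_A = ½(20.5)(0.271)² = 0.7528 kg·m²; I_B = ½(22.2)(0.262)² = 0.7619 kg·m².
Taking A's sense as positive: L = (0.7528)(2950) − (0.7619)(230) = 2045 kg·m²·rpm.
Combined I = 0.7528 + 0.7619 = 1.515 kg·m².
ω_f = L / I = 2045 / 1.515 = 1350 rpm.
KE_i = ½ΣIω² = 36140 J; KE_f = ½(1.515)(141.4)² = 15140 J.

ΔKE lost ≈ 21000 J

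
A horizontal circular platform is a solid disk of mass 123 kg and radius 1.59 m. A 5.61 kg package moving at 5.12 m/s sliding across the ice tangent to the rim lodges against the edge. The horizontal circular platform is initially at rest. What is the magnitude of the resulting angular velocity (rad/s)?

About the central axle the impulsive forces during the collision are internal, so angular momentum about that axis is conserved.
I_p = ½(123)(1.59)² = 155.5 kg·m². Taking the sense of the package's angular momentum as positive, L_{package} = m v R = (5.61)(5.12)(1.59) = 45.67 kg·m²/s.
L_i = 0 + 45.67 = 45.67 kg·m²/s.
After sticking, I_f = I_p + m R² = 155.5 + (5.61)(1.59)² = 169.7 kg·m².
ω_f = L_i / I_f = 45.67 / 169.7 = 0.2692 rad/s.

|ω_f| ≈ 0.269 rad/s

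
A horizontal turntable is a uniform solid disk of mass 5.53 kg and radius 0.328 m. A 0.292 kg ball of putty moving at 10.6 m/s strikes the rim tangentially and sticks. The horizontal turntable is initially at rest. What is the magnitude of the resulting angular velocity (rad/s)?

|ω_f| ≈ 3.09 rad/s

About the axle the impulsive forces during the collision are internal, so angular momentum about that axis is conserved.
I_p = ½(5.53)(0.328)² = 0.2975 kg·m². Taking the sense of the ball of putty's angular momentum as positive, L_{ball} = m v R = (0.292)(10.6)(0.328) = 1.015 kg·m²/s.
L_i = 0 + 1.015 = 1.015 kg·m²/s.
After sticking, I_f = I_p + m R² = 0.2975 + (0.292)(0.328)² = 0.3289 kg·m².
ω_f = L_i / I_f = 1.015 / 0.3289 = 3.087 rad/s.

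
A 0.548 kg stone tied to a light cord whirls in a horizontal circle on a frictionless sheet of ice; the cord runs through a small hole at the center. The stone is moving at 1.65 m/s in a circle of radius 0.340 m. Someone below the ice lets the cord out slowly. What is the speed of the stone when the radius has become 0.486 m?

The only horizontal force on the mass is along the cord (radial), so it exerts no torque about the hole and angular momentum m v r is conserved.
v₂ = v₁ r₁ / r₂ = (1.65)(0.340) / (0.486) = 1.154 m/s.

v₂ ≈ 1.15 m/s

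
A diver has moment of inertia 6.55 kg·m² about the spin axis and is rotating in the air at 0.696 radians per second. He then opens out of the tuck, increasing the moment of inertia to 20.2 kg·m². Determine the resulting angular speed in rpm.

ω₂ ≈ 2.16 rpm

No external torque acts about the spin axis, so angular momentum is conserved.
ω₂ = I₁ω₁ / I₂ = (6.550)(0.696 rad/s) / (20.20) = 0.2257 rad/s = 2.155 rpm.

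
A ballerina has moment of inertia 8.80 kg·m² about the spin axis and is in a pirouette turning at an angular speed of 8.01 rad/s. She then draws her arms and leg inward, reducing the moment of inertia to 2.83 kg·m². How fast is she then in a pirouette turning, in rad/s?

With no external torque about the axis, L is conserved: I₁ω₁ = I₂ω₂.
ω₂ = I₁ω₁ / I₂ = (8.800)(8.01 rad/s) / (2.830) = 24.91 rad/s.

ω₂ ≈ 24.9 rad/s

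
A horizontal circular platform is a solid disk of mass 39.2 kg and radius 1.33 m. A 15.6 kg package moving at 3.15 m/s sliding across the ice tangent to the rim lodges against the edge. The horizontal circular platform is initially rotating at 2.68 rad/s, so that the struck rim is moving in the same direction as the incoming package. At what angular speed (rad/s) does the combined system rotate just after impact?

The axle reaction passes through the central axle and exerts no torque about it; angular momentum about the central axle is conserved through the impact.
I_p = ½(39.2)(1.33)² = 34.67 kg·m². Taking the sense of the package's angular momentum as positive, L_{package} = m v R = (15.6)(3.15)(1.33) = 65.36 kg·m²/s.
L_i = +I_p ω_p + m v R = +(34.67)(2.68) + 65.36 = 158.3 kg·m²/s.
After sticking, I_f = I_p + m R² = 34.67 + (15.6)(1.33)² = 62.27 kg·m².
ω_f = L_i / I_f = 158.3 / 62.27 = 2.542 rad/s.

|ω_f| ≈ 2.54 rad/s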